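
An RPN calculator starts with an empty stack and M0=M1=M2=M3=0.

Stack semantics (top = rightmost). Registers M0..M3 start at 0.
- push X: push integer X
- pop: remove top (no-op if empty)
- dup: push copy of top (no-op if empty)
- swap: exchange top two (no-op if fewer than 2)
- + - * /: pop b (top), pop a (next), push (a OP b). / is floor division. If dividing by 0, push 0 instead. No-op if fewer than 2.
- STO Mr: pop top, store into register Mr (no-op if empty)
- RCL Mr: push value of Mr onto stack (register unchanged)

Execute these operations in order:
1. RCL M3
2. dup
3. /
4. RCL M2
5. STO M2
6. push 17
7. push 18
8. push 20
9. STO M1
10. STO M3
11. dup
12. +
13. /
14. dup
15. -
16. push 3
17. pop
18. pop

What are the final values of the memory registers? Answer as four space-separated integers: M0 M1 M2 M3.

After op 1 (RCL M3): stack=[0] mem=[0,0,0,0]
After op 2 (dup): stack=[0,0] mem=[0,0,0,0]
After op 3 (/): stack=[0] mem=[0,0,0,0]
After op 4 (RCL M2): stack=[0,0] mem=[0,0,0,0]
After op 5 (STO M2): stack=[0] mem=[0,0,0,0]
After op 6 (push 17): stack=[0,17] mem=[0,0,0,0]
After op 7 (push 18): stack=[0,17,18] mem=[0,0,0,0]
After op 8 (push 20): stack=[0,17,18,20] mem=[0,0,0,0]
After op 9 (STO M1): stack=[0,17,18] mem=[0,20,0,0]
After op 10 (STO M3): stack=[0,17] mem=[0,20,0,18]
After op 11 (dup): stack=[0,17,17] mem=[0,20,0,18]
After op 12 (+): stack=[0,34] mem=[0,20,0,18]
After op 13 (/): stack=[0] mem=[0,20,0,18]
After op 14 (dup): stack=[0,0] mem=[0,20,0,18]
After op 15 (-): stack=[0] mem=[0,20,0,18]
After op 16 (push 3): stack=[0,3] mem=[0,20,0,18]
After op 17 (pop): stack=[0] mem=[0,20,0,18]
After op 18 (pop): stack=[empty] mem=[0,20,0,18]

Answer: 0 20 0 18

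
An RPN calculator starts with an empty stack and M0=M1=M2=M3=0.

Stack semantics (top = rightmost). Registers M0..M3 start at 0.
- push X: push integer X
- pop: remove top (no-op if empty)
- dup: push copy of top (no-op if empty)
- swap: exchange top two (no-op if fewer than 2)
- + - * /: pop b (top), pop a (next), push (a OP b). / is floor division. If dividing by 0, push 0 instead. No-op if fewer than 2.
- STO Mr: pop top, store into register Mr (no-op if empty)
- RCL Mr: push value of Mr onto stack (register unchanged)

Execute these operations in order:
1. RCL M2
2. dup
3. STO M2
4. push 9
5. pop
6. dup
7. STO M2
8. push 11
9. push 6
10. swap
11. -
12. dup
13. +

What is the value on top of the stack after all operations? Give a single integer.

After op 1 (RCL M2): stack=[0] mem=[0,0,0,0]
After op 2 (dup): stack=[0,0] mem=[0,0,0,0]
After op 3 (STO M2): stack=[0] mem=[0,0,0,0]
After op 4 (push 9): stack=[0,9] mem=[0,0,0,0]
After op 5 (pop): stack=[0] mem=[0,0,0,0]
After op 6 (dup): stack=[0,0] mem=[0,0,0,0]
After op 7 (STO M2): stack=[0] mem=[0,0,0,0]
After op 8 (push 11): stack=[0,11] mem=[0,0,0,0]
After op 9 (push 6): stack=[0,11,6] mem=[0,0,0,0]
After op 10 (swap): stack=[0,6,11] mem=[0,0,0,0]
After op 11 (-): stack=[0,-5] mem=[0,0,0,0]
After op 12 (dup): stack=[0,-5,-5] mem=[0,0,0,0]
After op 13 (+): stack=[0,-10] mem=[0,0,0,0]

Answer: -10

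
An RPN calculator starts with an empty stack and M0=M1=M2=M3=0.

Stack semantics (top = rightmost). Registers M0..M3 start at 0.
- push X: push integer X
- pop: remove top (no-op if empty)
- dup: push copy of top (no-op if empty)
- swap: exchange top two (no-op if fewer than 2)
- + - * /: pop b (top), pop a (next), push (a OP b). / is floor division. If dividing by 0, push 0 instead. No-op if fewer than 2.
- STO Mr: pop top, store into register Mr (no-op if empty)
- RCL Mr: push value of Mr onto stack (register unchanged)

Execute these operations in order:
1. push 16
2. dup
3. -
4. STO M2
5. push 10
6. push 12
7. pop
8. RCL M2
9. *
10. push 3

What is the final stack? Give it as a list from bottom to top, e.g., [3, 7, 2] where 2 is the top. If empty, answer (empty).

Answer: [0, 3]

Derivation:
After op 1 (push 16): stack=[16] mem=[0,0,0,0]
After op 2 (dup): stack=[16,16] mem=[0,0,0,0]
After op 3 (-): stack=[0] mem=[0,0,0,0]
After op 4 (STO M2): stack=[empty] mem=[0,0,0,0]
After op 5 (push 10): stack=[10] mem=[0,0,0,0]
After op 6 (push 12): stack=[10,12] mem=[0,0,0,0]
After op 7 (pop): stack=[10] mem=[0,0,0,0]
After op 8 (RCL M2): stack=[10,0] mem=[0,0,0,0]
After op 9 (*): stack=[0] mem=[0,0,0,0]
After op 10 (push 3): stack=[0,3] mem=[0,0,0,0]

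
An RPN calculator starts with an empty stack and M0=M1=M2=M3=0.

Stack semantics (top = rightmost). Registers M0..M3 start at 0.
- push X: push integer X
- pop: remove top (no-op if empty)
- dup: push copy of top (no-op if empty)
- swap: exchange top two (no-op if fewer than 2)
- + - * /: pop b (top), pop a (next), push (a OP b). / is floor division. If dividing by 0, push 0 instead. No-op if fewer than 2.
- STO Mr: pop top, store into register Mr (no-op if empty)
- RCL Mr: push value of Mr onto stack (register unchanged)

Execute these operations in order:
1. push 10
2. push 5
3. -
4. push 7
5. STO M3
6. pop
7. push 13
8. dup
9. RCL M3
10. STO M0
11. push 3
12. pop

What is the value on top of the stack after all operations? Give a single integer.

After op 1 (push 10): stack=[10] mem=[0,0,0,0]
After op 2 (push 5): stack=[10,5] mem=[0,0,0,0]
After op 3 (-): stack=[5] mem=[0,0,0,0]
After op 4 (push 7): stack=[5,7] mem=[0,0,0,0]
After op 5 (STO M3): stack=[5] mem=[0,0,0,7]
After op 6 (pop): stack=[empty] mem=[0,0,0,7]
After op 7 (push 13): stack=[13] mem=[0,0,0,7]
After op 8 (dup): stack=[13,13] mem=[0,0,0,7]
After op 9 (RCL M3): stack=[13,13,7] mem=[0,0,0,7]
After op 10 (STO M0): stack=[13,13] mem=[7,0,0,7]
After op 11 (push 3): stack=[13,13,3] mem=[7,0,0,7]
After op 12 (pop): stack=[13,13] mem=[7,0,0,7]

Answer: 13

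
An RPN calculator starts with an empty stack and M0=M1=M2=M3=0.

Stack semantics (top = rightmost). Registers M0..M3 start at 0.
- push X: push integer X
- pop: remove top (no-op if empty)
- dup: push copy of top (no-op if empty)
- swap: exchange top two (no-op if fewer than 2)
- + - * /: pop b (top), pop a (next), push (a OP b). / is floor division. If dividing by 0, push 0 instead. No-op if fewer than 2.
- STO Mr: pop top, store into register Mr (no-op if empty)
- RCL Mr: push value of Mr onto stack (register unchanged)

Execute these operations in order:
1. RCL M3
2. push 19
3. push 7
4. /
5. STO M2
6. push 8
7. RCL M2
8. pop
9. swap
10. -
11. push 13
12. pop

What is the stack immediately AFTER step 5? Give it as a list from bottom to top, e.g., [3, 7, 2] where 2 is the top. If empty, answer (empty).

After op 1 (RCL M3): stack=[0] mem=[0,0,0,0]
After op 2 (push 19): stack=[0,19] mem=[0,0,0,0]
After op 3 (push 7): stack=[0,19,7] mem=[0,0,0,0]
After op 4 (/): stack=[0,2] mem=[0,0,0,0]
After op 5 (STO M2): stack=[0] mem=[0,0,2,0]

[0]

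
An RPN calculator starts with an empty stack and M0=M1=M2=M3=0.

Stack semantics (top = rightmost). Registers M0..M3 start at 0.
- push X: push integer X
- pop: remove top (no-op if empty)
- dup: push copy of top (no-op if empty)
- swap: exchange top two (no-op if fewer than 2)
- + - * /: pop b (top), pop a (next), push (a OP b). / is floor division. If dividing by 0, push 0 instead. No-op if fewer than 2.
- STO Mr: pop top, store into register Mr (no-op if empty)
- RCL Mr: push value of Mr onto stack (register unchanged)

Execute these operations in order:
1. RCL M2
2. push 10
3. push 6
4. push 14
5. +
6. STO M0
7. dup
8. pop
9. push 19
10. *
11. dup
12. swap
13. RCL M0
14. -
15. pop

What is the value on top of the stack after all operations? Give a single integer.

Answer: 190

Derivation:
After op 1 (RCL M2): stack=[0] mem=[0,0,0,0]
After op 2 (push 10): stack=[0,10] mem=[0,0,0,0]
After op 3 (push 6): stack=[0,10,6] mem=[0,0,0,0]
After op 4 (push 14): stack=[0,10,6,14] mem=[0,0,0,0]
After op 5 (+): stack=[0,10,20] mem=[0,0,0,0]
After op 6 (STO M0): stack=[0,10] mem=[20,0,0,0]
After op 7 (dup): stack=[0,10,10] mem=[20,0,0,0]
After op 8 (pop): stack=[0,10] mem=[20,0,0,0]
After op 9 (push 19): stack=[0,10,19] mem=[20,0,0,0]
After op 10 (*): stack=[0,190] mem=[20,0,0,0]
After op 11 (dup): stack=[0,190,190] mem=[20,0,0,0]
After op 12 (swap): stack=[0,190,190] mem=[20,0,0,0]
After op 13 (RCL M0): stack=[0,190,190,20] mem=[20,0,0,0]
After op 14 (-): stack=[0,190,170] mem=[20,0,0,0]
After op 15 (pop): stack=[0,190] mem=[20,0,0,0]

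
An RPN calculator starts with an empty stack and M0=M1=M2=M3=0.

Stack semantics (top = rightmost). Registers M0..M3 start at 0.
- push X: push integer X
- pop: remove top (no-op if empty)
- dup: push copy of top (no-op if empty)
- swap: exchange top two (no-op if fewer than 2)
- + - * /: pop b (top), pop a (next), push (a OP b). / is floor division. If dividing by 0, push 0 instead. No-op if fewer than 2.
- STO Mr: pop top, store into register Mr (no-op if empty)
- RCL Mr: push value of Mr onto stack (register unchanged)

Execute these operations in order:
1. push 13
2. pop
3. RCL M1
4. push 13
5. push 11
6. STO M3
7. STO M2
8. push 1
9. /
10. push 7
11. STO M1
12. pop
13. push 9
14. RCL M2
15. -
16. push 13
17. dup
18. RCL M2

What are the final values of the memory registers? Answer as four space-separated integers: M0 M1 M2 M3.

Answer: 0 7 13 11

Derivation:
After op 1 (push 13): stack=[13] mem=[0,0,0,0]
After op 2 (pop): stack=[empty] mem=[0,0,0,0]
After op 3 (RCL M1): stack=[0] mem=[0,0,0,0]
After op 4 (push 13): stack=[0,13] mem=[0,0,0,0]
After op 5 (push 11): stack=[0,13,11] mem=[0,0,0,0]
After op 6 (STO M3): stack=[0,13] mem=[0,0,0,11]
After op 7 (STO M2): stack=[0] mem=[0,0,13,11]
After op 8 (push 1): stack=[0,1] mem=[0,0,13,11]
After op 9 (/): stack=[0] mem=[0,0,13,11]
After op 10 (push 7): stack=[0,7] mem=[0,0,13,11]
After op 11 (STO M1): stack=[0] mem=[0,7,13,11]
After op 12 (pop): stack=[empty] mem=[0,7,13,11]
After op 13 (push 9): stack=[9] mem=[0,7,13,11]
After op 14 (RCL M2): stack=[9,13] mem=[0,7,13,11]
After op 15 (-): stack=[-4] mem=[0,7,13,11]
After op 16 (push 13): stack=[-4,13] mem=[0,7,13,11]
After op 17 (dup): stack=[-4,13,13] mem=[0,7,13,11]
After op 18 (RCL M2): stack=[-4,13,13,13] mem=[0,7,13,11]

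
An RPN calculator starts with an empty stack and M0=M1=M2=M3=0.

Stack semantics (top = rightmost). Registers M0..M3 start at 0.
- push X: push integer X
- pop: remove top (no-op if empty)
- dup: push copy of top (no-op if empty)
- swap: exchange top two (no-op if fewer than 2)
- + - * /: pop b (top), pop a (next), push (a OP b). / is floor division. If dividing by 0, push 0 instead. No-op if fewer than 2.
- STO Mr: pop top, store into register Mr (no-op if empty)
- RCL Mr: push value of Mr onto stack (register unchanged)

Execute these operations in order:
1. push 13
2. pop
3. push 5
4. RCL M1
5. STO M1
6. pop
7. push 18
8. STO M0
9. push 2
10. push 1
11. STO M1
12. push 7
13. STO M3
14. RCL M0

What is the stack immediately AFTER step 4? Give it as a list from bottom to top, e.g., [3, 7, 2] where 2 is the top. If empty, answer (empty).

After op 1 (push 13): stack=[13] mem=[0,0,0,0]
After op 2 (pop): stack=[empty] mem=[0,0,0,0]
After op 3 (push 5): stack=[5] mem=[0,0,0,0]
After op 4 (RCL M1): stack=[5,0] mem=[0,0,0,0]

[5, 0]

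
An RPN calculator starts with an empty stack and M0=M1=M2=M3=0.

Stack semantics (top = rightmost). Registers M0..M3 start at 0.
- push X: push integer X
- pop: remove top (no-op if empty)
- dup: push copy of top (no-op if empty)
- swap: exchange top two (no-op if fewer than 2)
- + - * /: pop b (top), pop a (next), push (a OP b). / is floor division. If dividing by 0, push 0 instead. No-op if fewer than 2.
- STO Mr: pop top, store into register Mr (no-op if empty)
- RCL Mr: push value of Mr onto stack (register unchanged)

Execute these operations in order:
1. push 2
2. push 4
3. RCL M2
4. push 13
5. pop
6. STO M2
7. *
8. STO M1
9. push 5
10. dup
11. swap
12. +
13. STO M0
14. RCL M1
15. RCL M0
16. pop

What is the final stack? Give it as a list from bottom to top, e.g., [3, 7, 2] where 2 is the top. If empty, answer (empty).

After op 1 (push 2): stack=[2] mem=[0,0,0,0]
After op 2 (push 4): stack=[2,4] mem=[0,0,0,0]
After op 3 (RCL M2): stack=[2,4,0] mem=[0,0,0,0]
After op 4 (push 13): stack=[2,4,0,13] mem=[0,0,0,0]
After op 5 (pop): stack=[2,4,0] mem=[0,0,0,0]
After op 6 (STO M2): stack=[2,4] mem=[0,0,0,0]
After op 7 (*): stack=[8] mem=[0,0,0,0]
After op 8 (STO M1): stack=[empty] mem=[0,8,0,0]
After op 9 (push 5): stack=[5] mem=[0,8,0,0]
After op 10 (dup): stack=[5,5] mem=[0,8,0,0]
After op 11 (swap): stack=[5,5] mem=[0,8,0,0]
After op 12 (+): stack=[10] mem=[0,8,0,0]
After op 13 (STO M0): stack=[empty] mem=[10,8,0,0]
After op 14 (RCL M1): stack=[8] mem=[10,8,0,0]
After op 15 (RCL M0): stack=[8,10] mem=[10,8,0,0]
After op 16 (pop): stack=[8] mem=[10,8,0,0]

Answer: [8]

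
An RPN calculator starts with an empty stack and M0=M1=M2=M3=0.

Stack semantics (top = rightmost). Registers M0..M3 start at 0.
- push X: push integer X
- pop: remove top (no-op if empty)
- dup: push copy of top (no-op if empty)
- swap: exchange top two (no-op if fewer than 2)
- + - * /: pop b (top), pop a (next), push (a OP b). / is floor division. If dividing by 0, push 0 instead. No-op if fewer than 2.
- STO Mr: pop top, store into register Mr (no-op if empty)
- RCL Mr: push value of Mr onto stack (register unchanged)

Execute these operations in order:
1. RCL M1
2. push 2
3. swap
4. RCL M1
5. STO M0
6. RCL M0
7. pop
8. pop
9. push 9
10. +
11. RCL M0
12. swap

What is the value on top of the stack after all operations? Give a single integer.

Answer: 11

Derivation:
After op 1 (RCL M1): stack=[0] mem=[0,0,0,0]
After op 2 (push 2): stack=[0,2] mem=[0,0,0,0]
After op 3 (swap): stack=[2,0] mem=[0,0,0,0]
After op 4 (RCL M1): stack=[2,0,0] mem=[0,0,0,0]
After op 5 (STO M0): stack=[2,0] mem=[0,0,0,0]
After op 6 (RCL M0): stack=[2,0,0] mem=[0,0,0,0]
After op 7 (pop): stack=[2,0] mem=[0,0,0,0]
After op 8 (pop): stack=[2] mem=[0,0,0,0]
After op 9 (push 9): stack=[2,9] mem=[0,0,0,0]
After op 10 (+): stack=[11] mem=[0,0,0,0]
After op 11 (RCL M0): stack=[11,0] mem=[0,0,0,0]
After op 12 (swap): stack=[0,11] mem=[0,0,0,0]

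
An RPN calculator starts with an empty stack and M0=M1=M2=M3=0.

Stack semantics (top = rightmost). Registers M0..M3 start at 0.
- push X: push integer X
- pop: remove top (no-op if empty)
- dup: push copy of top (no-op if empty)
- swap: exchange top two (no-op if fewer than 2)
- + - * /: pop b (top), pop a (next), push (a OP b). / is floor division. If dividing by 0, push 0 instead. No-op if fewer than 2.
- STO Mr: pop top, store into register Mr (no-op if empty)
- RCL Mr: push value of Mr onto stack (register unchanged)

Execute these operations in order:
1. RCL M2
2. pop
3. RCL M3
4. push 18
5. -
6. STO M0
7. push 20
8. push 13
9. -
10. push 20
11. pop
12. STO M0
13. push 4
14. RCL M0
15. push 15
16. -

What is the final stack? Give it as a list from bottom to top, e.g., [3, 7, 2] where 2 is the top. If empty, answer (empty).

Answer: [4, -8]

Derivation:
After op 1 (RCL M2): stack=[0] mem=[0,0,0,0]
After op 2 (pop): stack=[empty] mem=[0,0,0,0]
After op 3 (RCL M3): stack=[0] mem=[0,0,0,0]
After op 4 (push 18): stack=[0,18] mem=[0,0,0,0]
After op 5 (-): stack=[-18] mem=[0,0,0,0]
After op 6 (STO M0): stack=[empty] mem=[-18,0,0,0]
After op 7 (push 20): stack=[20] mem=[-18,0,0,0]
After op 8 (push 13): stack=[20,13] mem=[-18,0,0,0]
After op 9 (-): stack=[7] mem=[-18,0,0,0]
After op 10 (push 20): stack=[7,20] mem=[-18,0,0,0]
After op 11 (pop): stack=[7] mem=[-18,0,0,0]
After op 12 (STO M0): stack=[empty] mem=[7,0,0,0]
After op 13 (push 4): stack=[4] mem=[7,0,0,0]
After op 14 (RCL M0): stack=[4,7] mem=[7,0,0,0]
After op 15 (push 15): stack=[4,7,15] mem=[7,0,0,0]
After op 16 (-): stack=[4,-8] mem=[7,0,0,0]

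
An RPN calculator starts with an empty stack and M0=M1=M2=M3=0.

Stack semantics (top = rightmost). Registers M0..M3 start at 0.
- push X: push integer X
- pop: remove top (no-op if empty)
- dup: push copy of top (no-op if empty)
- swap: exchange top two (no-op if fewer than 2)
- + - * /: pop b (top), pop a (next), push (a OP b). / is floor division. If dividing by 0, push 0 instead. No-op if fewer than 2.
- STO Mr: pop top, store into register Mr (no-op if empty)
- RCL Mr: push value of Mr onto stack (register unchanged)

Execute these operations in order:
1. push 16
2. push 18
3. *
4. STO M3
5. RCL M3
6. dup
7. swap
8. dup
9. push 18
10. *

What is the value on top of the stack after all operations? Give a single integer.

After op 1 (push 16): stack=[16] mem=[0,0,0,0]
After op 2 (push 18): stack=[16,18] mem=[0,0,0,0]
After op 3 (*): stack=[288] mem=[0,0,0,0]
After op 4 (STO M3): stack=[empty] mem=[0,0,0,288]
After op 5 (RCL M3): stack=[288] mem=[0,0,0,288]
After op 6 (dup): stack=[288,288] mem=[0,0,0,288]
After op 7 (swap): stack=[288,288] mem=[0,0,0,288]
After op 8 (dup): stack=[288,288,288] mem=[0,0,0,288]
After op 9 (push 18): stack=[288,288,288,18] mem=[0,0,0,288]
After op 10 (*): stack=[288,288,5184] mem=[0,0,0,288]

Answer: 5184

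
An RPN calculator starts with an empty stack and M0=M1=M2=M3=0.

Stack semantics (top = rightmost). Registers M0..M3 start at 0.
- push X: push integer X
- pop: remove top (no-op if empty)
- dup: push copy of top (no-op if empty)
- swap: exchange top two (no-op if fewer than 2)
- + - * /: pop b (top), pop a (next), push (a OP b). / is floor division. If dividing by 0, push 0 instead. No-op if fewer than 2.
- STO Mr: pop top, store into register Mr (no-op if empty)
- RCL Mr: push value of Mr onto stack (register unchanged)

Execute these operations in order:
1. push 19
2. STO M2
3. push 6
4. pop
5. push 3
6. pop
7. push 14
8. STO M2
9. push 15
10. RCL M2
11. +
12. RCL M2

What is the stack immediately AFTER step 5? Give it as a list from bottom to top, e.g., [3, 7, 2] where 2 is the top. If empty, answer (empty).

After op 1 (push 19): stack=[19] mem=[0,0,0,0]
After op 2 (STO M2): stack=[empty] mem=[0,0,19,0]
After op 3 (push 6): stack=[6] mem=[0,0,19,0]
After op 4 (pop): stack=[empty] mem=[0,0,19,0]
After op 5 (push 3): stack=[3] mem=[0,0,19,0]

[3]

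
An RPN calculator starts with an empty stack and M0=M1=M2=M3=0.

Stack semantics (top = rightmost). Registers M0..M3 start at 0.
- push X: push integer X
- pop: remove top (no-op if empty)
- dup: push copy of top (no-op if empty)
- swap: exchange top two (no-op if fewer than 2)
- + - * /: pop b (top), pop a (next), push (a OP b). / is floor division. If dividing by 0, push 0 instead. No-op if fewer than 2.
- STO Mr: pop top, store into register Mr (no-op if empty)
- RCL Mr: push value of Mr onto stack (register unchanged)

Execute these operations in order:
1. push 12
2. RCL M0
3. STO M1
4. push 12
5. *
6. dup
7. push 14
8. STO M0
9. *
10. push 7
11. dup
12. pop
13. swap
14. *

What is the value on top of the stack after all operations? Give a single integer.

Answer: 145152

Derivation:
After op 1 (push 12): stack=[12] mem=[0,0,0,0]
After op 2 (RCL M0): stack=[12,0] mem=[0,0,0,0]
After op 3 (STO M1): stack=[12] mem=[0,0,0,0]
After op 4 (push 12): stack=[12,12] mem=[0,0,0,0]
After op 5 (*): stack=[144] mem=[0,0,0,0]
After op 6 (dup): stack=[144,144] mem=[0,0,0,0]
After op 7 (push 14): stack=[144,144,14] mem=[0,0,0,0]
After op 8 (STO M0): stack=[144,144] mem=[14,0,0,0]
After op 9 (*): stack=[20736] mem=[14,0,0,0]
After op 10 (push 7): stack=[20736,7] mem=[14,0,0,0]
After op 11 (dup): stack=[20736,7,7] mem=[14,0,0,0]
After op 12 (pop): stack=[20736,7] mem=[14,0,0,0]
After op 13 (swap): stack=[7,20736] mem=[14,0,0,0]
After op 14 (*): stack=[145152] mem=[14,0,0,0]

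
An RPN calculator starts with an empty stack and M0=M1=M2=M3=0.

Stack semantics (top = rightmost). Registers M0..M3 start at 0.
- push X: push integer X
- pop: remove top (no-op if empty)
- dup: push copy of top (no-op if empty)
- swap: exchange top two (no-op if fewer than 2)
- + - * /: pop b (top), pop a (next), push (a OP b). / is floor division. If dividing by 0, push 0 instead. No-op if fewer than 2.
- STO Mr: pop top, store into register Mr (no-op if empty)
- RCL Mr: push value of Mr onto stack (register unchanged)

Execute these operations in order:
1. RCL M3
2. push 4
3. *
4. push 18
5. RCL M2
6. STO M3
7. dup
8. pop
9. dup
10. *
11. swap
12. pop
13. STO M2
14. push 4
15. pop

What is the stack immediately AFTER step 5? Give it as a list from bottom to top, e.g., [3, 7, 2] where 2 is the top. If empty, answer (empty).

After op 1 (RCL M3): stack=[0] mem=[0,0,0,0]
After op 2 (push 4): stack=[0,4] mem=[0,0,0,0]
After op 3 (*): stack=[0] mem=[0,0,0,0]
After op 4 (push 18): stack=[0,18] mem=[0,0,0,0]
After op 5 (RCL M2): stack=[0,18,0] mem=[0,0,0,0]

[0, 18, 0]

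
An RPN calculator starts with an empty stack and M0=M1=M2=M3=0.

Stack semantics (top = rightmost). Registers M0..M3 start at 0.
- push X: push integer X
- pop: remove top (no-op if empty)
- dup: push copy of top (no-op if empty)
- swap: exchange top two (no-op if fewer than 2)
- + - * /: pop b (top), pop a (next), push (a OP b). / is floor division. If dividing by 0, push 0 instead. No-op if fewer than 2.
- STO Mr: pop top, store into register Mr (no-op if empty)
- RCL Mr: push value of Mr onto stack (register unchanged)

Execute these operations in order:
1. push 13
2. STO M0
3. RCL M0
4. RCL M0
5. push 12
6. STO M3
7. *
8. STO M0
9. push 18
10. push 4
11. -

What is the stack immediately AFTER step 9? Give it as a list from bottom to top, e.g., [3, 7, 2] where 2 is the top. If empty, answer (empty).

After op 1 (push 13): stack=[13] mem=[0,0,0,0]
After op 2 (STO M0): stack=[empty] mem=[13,0,0,0]
After op 3 (RCL M0): stack=[13] mem=[13,0,0,0]
After op 4 (RCL M0): stack=[13,13] mem=[13,0,0,0]
After op 5 (push 12): stack=[13,13,12] mem=[13,0,0,0]
After op 6 (STO M3): stack=[13,13] mem=[13,0,0,12]
After op 7 (*): stack=[169] mem=[13,0,0,12]
After op 8 (STO M0): stack=[empty] mem=[169,0,0,12]
After op 9 (push 18): stack=[18] mem=[169,0,0,12]

[18]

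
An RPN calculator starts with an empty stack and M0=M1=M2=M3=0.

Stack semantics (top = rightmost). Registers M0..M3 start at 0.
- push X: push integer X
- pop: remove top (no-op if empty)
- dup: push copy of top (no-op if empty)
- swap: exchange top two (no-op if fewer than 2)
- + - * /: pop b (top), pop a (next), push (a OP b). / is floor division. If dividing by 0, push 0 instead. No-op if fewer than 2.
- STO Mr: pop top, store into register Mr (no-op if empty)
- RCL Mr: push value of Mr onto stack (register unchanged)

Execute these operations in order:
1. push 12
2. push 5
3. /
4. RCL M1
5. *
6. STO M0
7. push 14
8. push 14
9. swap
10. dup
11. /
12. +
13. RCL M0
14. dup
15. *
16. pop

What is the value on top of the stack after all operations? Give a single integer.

After op 1 (push 12): stack=[12] mem=[0,0,0,0]
After op 2 (push 5): stack=[12,5] mem=[0,0,0,0]
After op 3 (/): stack=[2] mem=[0,0,0,0]
After op 4 (RCL M1): stack=[2,0] mem=[0,0,0,0]
After op 5 (*): stack=[0] mem=[0,0,0,0]
After op 6 (STO M0): stack=[empty] mem=[0,0,0,0]
After op 7 (push 14): stack=[14] mem=[0,0,0,0]
After op 8 (push 14): stack=[14,14] mem=[0,0,0,0]
After op 9 (swap): stack=[14,14] mem=[0,0,0,0]
After op 10 (dup): stack=[14,14,14] mem=[0,0,0,0]
After op 11 (/): stack=[14,1] mem=[0,0,0,0]
After op 12 (+): stack=[15] mem=[0,0,0,0]
After op 13 (RCL M0): stack=[15,0] mem=[0,0,0,0]
After op 14 (dup): stack=[15,0,0] mem=[0,0,0,0]
After op 15 (*): stack=[15,0] mem=[0,0,0,0]
After op 16 (pop): stack=[15] mem=[0,0,0,0]

Answer: 15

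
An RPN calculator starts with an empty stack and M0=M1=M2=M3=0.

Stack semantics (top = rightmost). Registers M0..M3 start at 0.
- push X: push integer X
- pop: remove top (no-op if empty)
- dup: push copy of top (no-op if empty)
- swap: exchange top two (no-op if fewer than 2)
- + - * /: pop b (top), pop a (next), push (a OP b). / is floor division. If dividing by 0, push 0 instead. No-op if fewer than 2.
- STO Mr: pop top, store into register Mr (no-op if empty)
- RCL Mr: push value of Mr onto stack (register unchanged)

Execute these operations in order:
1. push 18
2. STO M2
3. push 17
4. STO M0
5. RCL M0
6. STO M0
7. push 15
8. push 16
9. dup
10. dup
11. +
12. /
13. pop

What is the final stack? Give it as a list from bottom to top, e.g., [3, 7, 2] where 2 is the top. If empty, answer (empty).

After op 1 (push 18): stack=[18] mem=[0,0,0,0]
After op 2 (STO M2): stack=[empty] mem=[0,0,18,0]
After op 3 (push 17): stack=[17] mem=[0,0,18,0]
After op 4 (STO M0): stack=[empty] mem=[17,0,18,0]
After op 5 (RCL M0): stack=[17] mem=[17,0,18,0]
After op 6 (STO M0): stack=[empty] mem=[17,0,18,0]
After op 7 (push 15): stack=[15] mem=[17,0,18,0]
After op 8 (push 16): stack=[15,16] mem=[17,0,18,0]
After op 9 (dup): stack=[15,16,16] mem=[17,0,18,0]
After op 10 (dup): stack=[15,16,16,16] mem=[17,0,18,0]
After op 11 (+): stack=[15,16,32] mem=[17,0,18,0]
After op 12 (/): stack=[15,0] mem=[17,0,18,0]
After op 13 (pop): stack=[15] mem=[17,0,18,0]

Answer: [15]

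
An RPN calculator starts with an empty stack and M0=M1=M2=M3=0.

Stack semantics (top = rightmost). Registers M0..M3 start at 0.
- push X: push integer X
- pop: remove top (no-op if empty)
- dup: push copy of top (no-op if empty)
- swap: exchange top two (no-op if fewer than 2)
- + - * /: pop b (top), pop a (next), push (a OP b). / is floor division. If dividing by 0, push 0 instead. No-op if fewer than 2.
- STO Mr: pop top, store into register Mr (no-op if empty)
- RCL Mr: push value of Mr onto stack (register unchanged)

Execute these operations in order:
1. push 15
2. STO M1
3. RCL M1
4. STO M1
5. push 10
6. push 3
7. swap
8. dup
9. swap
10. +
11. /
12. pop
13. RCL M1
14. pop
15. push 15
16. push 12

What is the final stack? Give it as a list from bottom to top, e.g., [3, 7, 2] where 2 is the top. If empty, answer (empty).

After op 1 (push 15): stack=[15] mem=[0,0,0,0]
After op 2 (STO M1): stack=[empty] mem=[0,15,0,0]
After op 3 (RCL M1): stack=[15] mem=[0,15,0,0]
After op 4 (STO M1): stack=[empty] mem=[0,15,0,0]
After op 5 (push 10): stack=[10] mem=[0,15,0,0]
After op 6 (push 3): stack=[10,3] mem=[0,15,0,0]
After op 7 (swap): stack=[3,10] mem=[0,15,0,0]
After op 8 (dup): stack=[3,10,10] mem=[0,15,0,0]
After op 9 (swap): stack=[3,10,10] mem=[0,15,0,0]
After op 10 (+): stack=[3,20] mem=[0,15,0,0]
After op 11 (/): stack=[0] mem=[0,15,0,0]
After op 12 (pop): stack=[empty] mem=[0,15,0,0]
After op 13 (RCL M1): stack=[15] mem=[0,15,0,0]
After op 14 (pop): stack=[empty] mem=[0,15,0,0]
After op 15 (push 15): stack=[15] mem=[0,15,0,0]
After op 16 (push 12): stack=[15,12] mem=[0,15,0,0]

Answer: [15, 12]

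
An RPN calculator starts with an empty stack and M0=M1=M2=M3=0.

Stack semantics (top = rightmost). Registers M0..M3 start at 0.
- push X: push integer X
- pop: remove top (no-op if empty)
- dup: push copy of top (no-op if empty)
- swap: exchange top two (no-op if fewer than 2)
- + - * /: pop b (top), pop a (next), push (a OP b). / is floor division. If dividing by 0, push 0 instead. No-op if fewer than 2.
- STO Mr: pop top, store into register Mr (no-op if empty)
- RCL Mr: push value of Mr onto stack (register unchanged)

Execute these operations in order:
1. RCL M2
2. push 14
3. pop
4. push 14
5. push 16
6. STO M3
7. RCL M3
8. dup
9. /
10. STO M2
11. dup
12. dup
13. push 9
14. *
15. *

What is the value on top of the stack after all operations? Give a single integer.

Answer: 1764

Derivation:
After op 1 (RCL M2): stack=[0] mem=[0,0,0,0]
After op 2 (push 14): stack=[0,14] mem=[0,0,0,0]
After op 3 (pop): stack=[0] mem=[0,0,0,0]
After op 4 (push 14): stack=[0,14] mem=[0,0,0,0]
After op 5 (push 16): stack=[0,14,16] mem=[0,0,0,0]
After op 6 (STO M3): stack=[0,14] mem=[0,0,0,16]
After op 7 (RCL M3): stack=[0,14,16] mem=[0,0,0,16]
After op 8 (dup): stack=[0,14,16,16] mem=[0,0,0,16]
After op 9 (/): stack=[0,14,1] mem=[0,0,0,16]
After op 10 (STO M2): stack=[0,14] mem=[0,0,1,16]
After op 11 (dup): stack=[0,14,14] mem=[0,0,1,16]
After op 12 (dup): stack=[0,14,14,14] mem=[0,0,1,16]
After op 13 (push 9): stack=[0,14,14,14,9] mem=[0,0,1,16]
After op 14 (*): stack=[0,14,14,126] mem=[0,0,1,16]
After op 15 (*): stack=[0,14,1764] mem=[0,0,1,16]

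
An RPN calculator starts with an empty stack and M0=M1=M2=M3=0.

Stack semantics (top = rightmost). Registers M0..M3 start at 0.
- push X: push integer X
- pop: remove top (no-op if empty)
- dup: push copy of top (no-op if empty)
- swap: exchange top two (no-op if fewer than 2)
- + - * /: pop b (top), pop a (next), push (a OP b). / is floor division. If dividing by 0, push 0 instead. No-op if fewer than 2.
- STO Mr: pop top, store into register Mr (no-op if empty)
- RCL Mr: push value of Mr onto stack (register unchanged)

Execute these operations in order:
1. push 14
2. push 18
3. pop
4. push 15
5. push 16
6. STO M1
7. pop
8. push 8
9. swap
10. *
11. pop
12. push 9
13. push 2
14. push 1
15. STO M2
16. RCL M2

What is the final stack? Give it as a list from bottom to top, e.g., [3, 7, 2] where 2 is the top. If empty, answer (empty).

Answer: [9, 2, 1]

Derivation:
After op 1 (push 14): stack=[14] mem=[0,0,0,0]
After op 2 (push 18): stack=[14,18] mem=[0,0,0,0]
After op 3 (pop): stack=[14] mem=[0,0,0,0]
After op 4 (push 15): stack=[14,15] mem=[0,0,0,0]
After op 5 (push 16): stack=[14,15,16] mem=[0,0,0,0]
After op 6 (STO M1): stack=[14,15] mem=[0,16,0,0]
After op 7 (pop): stack=[14] mem=[0,16,0,0]
After op 8 (push 8): stack=[14,8] mem=[0,16,0,0]
After op 9 (swap): stack=[8,14] mem=[0,16,0,0]
After op 10 (*): stack=[112] mem=[0,16,0,0]
After op 11 (pop): stack=[empty] mem=[0,16,0,0]
After op 12 (push 9): stack=[9] mem=[0,16,0,0]
After op 13 (push 2): stack=[9,2] mem=[0,16,0,0]
After op 14 (push 1): stack=[9,2,1] mem=[0,16,0,0]
After op 15 (STO M2): stack=[9,2] mem=[0,16,1,0]
After op 16 (RCL M2): stack=[9,2,1] mem=[0,16,1,0]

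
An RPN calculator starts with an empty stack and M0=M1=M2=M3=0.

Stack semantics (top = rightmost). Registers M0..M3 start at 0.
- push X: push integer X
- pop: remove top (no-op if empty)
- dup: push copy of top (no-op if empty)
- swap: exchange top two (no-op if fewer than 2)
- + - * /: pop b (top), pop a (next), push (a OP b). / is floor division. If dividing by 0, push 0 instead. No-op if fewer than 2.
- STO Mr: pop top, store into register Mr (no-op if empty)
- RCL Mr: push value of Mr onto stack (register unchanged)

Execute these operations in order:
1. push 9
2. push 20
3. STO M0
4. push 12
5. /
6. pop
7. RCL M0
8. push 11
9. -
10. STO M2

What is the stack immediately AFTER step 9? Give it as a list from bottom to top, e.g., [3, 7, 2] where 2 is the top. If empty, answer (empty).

After op 1 (push 9): stack=[9] mem=[0,0,0,0]
After op 2 (push 20): stack=[9,20] mem=[0,0,0,0]
After op 3 (STO M0): stack=[9] mem=[20,0,0,0]
After op 4 (push 12): stack=[9,12] mem=[20,0,0,0]
After op 5 (/): stack=[0] mem=[20,0,0,0]
After op 6 (pop): stack=[empty] mem=[20,0,0,0]
After op 7 (RCL M0): stack=[20] mem=[20,0,0,0]
After op 8 (push 11): stack=[20,11] mem=[20,0,0,0]
After op 9 (-): stack=[9] mem=[20,0,0,0]

[9]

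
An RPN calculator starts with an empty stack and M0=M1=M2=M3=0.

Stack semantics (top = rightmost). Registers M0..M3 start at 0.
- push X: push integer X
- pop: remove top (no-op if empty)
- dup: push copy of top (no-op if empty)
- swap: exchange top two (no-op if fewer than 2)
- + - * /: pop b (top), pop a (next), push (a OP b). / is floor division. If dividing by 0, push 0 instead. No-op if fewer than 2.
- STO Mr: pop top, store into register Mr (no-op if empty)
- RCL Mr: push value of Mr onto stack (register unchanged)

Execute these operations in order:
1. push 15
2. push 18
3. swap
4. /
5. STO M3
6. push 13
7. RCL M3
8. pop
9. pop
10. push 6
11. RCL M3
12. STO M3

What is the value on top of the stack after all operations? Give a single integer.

After op 1 (push 15): stack=[15] mem=[0,0,0,0]
After op 2 (push 18): stack=[15,18] mem=[0,0,0,0]
After op 3 (swap): stack=[18,15] mem=[0,0,0,0]
After op 4 (/): stack=[1] mem=[0,0,0,0]
After op 5 (STO M3): stack=[empty] mem=[0,0,0,1]
After op 6 (push 13): stack=[13] mem=[0,0,0,1]
After op 7 (RCL M3): stack=[13,1] mem=[0,0,0,1]
After op 8 (pop): stack=[13] mem=[0,0,0,1]
After op 9 (pop): stack=[empty] mem=[0,0,0,1]
After op 10 (push 6): stack=[6] mem=[0,0,0,1]
After op 11 (RCL M3): stack=[6,1] mem=[0,0,0,1]
After op 12 (STO M3): stack=[6] mem=[0,0,0,1]

Answer: 6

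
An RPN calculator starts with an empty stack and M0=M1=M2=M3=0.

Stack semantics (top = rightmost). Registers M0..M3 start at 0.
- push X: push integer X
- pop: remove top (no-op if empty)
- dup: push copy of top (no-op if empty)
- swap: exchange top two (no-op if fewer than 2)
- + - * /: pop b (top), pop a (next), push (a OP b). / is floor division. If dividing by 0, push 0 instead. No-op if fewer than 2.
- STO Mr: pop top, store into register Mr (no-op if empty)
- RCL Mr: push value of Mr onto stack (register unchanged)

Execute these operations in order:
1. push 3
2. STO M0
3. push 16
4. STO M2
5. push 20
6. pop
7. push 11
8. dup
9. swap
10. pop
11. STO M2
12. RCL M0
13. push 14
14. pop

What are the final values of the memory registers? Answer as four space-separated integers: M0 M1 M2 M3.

After op 1 (push 3): stack=[3] mem=[0,0,0,0]
After op 2 (STO M0): stack=[empty] mem=[3,0,0,0]
After op 3 (push 16): stack=[16] mem=[3,0,0,0]
After op 4 (STO M2): stack=[empty] mem=[3,0,16,0]
After op 5 (push 20): stack=[20] mem=[3,0,16,0]
After op 6 (pop): stack=[empty] mem=[3,0,16,0]
After op 7 (push 11): stack=[11] mem=[3,0,16,0]
After op 8 (dup): stack=[11,11] mem=[3,0,16,0]
After op 9 (swap): stack=[11,11] mem=[3,0,16,0]
After op 10 (pop): stack=[11] mem=[3,0,16,0]
After op 11 (STO M2): stack=[empty] mem=[3,0,11,0]
After op 12 (RCL M0): stack=[3] mem=[3,0,11,0]
After op 13 (push 14): stack=[3,14] mem=[3,0,11,0]
After op 14 (pop): stack=[3] mem=[3,0,11,0]

Answer: 3 0 11 0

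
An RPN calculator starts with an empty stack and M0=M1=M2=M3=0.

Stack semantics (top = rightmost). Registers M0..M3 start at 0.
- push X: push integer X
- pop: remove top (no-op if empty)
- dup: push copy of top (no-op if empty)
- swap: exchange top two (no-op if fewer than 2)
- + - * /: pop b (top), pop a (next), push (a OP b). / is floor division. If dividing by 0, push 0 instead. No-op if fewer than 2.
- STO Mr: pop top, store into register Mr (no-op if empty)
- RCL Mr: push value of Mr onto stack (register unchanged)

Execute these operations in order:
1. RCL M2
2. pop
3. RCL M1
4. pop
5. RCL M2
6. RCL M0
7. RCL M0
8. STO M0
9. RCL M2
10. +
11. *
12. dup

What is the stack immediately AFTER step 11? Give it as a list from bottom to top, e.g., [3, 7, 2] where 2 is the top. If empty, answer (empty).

After op 1 (RCL M2): stack=[0] mem=[0,0,0,0]
After op 2 (pop): stack=[empty] mem=[0,0,0,0]
After op 3 (RCL M1): stack=[0] mem=[0,0,0,0]
After op 4 (pop): stack=[empty] mem=[0,0,0,0]
After op 5 (RCL M2): stack=[0] mem=[0,0,0,0]
After op 6 (RCL M0): stack=[0,0] mem=[0,0,0,0]
After op 7 (RCL M0): stack=[0,0,0] mem=[0,0,0,0]
After op 8 (STO M0): stack=[0,0] mem=[0,0,0,0]
After op 9 (RCL M2): stack=[0,0,0] mem=[0,0,0,0]
After op 10 (+): stack=[0,0] mem=[0,0,0,0]
After op 11 (*): stack=[0] mem=[0,0,0,0]

[0]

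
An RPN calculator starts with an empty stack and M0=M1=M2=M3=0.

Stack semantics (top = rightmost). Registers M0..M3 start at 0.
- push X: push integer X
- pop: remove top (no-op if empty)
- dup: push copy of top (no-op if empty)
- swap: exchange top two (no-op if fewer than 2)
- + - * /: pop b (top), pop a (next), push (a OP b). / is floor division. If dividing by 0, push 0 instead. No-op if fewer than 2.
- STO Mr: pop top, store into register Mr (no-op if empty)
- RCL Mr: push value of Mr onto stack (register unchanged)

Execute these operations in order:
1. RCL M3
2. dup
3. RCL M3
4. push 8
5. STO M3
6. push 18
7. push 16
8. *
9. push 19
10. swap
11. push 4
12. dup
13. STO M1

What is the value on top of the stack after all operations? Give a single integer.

Answer: 4

Derivation:
After op 1 (RCL M3): stack=[0] mem=[0,0,0,0]
After op 2 (dup): stack=[0,0] mem=[0,0,0,0]
After op 3 (RCL M3): stack=[0,0,0] mem=[0,0,0,0]
After op 4 (push 8): stack=[0,0,0,8] mem=[0,0,0,0]
After op 5 (STO M3): stack=[0,0,0] mem=[0,0,0,8]
After op 6 (push 18): stack=[0,0,0,18] mem=[0,0,0,8]
After op 7 (push 16): stack=[0,0,0,18,16] mem=[0,0,0,8]
After op 8 (*): stack=[0,0,0,288] mem=[0,0,0,8]
After op 9 (push 19): stack=[0,0,0,288,19] mem=[0,0,0,8]
After op 10 (swap): stack=[0,0,0,19,288] mem=[0,0,0,8]
After op 11 (push 4): stack=[0,0,0,19,288,4] mem=[0,0,0,8]
After op 12 (dup): stack=[0,0,0,19,288,4,4] mem=[0,0,0,8]
After op 13 (STO M1): stack=[0,0,0,19,288,4] mem=[0,4,0,8]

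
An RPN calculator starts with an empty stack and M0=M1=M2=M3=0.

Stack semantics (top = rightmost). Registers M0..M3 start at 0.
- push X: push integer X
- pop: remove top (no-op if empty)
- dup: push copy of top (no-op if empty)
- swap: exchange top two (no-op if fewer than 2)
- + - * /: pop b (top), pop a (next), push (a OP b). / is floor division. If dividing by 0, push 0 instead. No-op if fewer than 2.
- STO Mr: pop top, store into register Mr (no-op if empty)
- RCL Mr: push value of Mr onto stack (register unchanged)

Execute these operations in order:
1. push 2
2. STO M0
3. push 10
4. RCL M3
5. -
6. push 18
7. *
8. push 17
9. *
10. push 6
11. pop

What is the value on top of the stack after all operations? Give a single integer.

After op 1 (push 2): stack=[2] mem=[0,0,0,0]
After op 2 (STO M0): stack=[empty] mem=[2,0,0,0]
After op 3 (push 10): stack=[10] mem=[2,0,0,0]
After op 4 (RCL M3): stack=[10,0] mem=[2,0,0,0]
After op 5 (-): stack=[10] mem=[2,0,0,0]
After op 6 (push 18): stack=[10,18] mem=[2,0,0,0]
After op 7 (*): stack=[180] mem=[2,0,0,0]
After op 8 (push 17): stack=[180,17] mem=[2,0,0,0]
After op 9 (*): stack=[3060] mem=[2,0,0,0]
After op 10 (push 6): stack=[3060,6] mem=[2,0,0,0]
After op 11 (pop): stack=[3060] mem=[2,0,0,0]

Answer: 3060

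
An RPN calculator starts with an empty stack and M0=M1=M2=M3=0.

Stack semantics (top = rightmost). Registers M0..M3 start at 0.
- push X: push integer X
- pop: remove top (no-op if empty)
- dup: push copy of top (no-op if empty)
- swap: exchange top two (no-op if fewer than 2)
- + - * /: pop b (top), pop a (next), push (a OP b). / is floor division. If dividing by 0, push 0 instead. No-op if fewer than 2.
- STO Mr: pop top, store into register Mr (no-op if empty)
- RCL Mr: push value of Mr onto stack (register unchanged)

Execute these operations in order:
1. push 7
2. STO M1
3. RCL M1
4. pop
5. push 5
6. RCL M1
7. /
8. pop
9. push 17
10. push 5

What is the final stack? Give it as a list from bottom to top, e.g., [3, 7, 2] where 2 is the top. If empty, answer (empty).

Answer: [17, 5]

Derivation:
After op 1 (push 7): stack=[7] mem=[0,0,0,0]
After op 2 (STO M1): stack=[empty] mem=[0,7,0,0]
After op 3 (RCL M1): stack=[7] mem=[0,7,0,0]
After op 4 (pop): stack=[empty] mem=[0,7,0,0]
After op 5 (push 5): stack=[5] mem=[0,7,0,0]
After op 6 (RCL M1): stack=[5,7] mem=[0,7,0,0]
After op 7 (/): stack=[0] mem=[0,7,0,0]
After op 8 (pop): stack=[empty] mem=[0,7,0,0]
After op 9 (push 17): stack=[17] mem=[0,7,0,0]
After op 10 (push 5): stack=[17,5] mem=[0,7,0,0]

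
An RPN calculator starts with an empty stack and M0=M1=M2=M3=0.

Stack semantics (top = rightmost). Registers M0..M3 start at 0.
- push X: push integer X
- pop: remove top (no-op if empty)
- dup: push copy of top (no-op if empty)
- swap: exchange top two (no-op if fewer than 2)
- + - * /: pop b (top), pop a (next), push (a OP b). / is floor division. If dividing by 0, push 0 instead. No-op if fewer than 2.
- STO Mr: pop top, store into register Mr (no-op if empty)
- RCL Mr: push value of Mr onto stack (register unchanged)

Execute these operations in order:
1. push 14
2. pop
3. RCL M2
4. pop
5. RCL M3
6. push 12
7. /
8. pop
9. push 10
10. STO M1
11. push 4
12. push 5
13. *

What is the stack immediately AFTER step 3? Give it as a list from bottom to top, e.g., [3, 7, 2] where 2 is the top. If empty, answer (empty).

After op 1 (push 14): stack=[14] mem=[0,0,0,0]
After op 2 (pop): stack=[empty] mem=[0,0,0,0]
After op 3 (RCL M2): stack=[0] mem=[0,0,0,0]

[0]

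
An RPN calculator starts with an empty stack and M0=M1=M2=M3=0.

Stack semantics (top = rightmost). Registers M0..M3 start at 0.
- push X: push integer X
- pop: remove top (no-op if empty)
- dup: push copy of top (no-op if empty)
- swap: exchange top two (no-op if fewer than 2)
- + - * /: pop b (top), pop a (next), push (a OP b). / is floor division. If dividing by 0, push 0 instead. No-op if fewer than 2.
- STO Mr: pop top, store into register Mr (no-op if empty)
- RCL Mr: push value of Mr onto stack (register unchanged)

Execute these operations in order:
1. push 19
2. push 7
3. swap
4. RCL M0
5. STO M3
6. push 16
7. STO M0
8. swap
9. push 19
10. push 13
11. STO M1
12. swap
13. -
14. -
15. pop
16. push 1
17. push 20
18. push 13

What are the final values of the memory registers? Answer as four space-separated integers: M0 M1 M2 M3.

Answer: 16 13 0 0

Derivation:
After op 1 (push 19): stack=[19] mem=[0,0,0,0]
After op 2 (push 7): stack=[19,7] mem=[0,0,0,0]
After op 3 (swap): stack=[7,19] mem=[0,0,0,0]
After op 4 (RCL M0): stack=[7,19,0] mem=[0,0,0,0]
After op 5 (STO M3): stack=[7,19] mem=[0,0,0,0]
After op 6 (push 16): stack=[7,19,16] mem=[0,0,0,0]
After op 7 (STO M0): stack=[7,19] mem=[16,0,0,0]
After op 8 (swap): stack=[19,7] mem=[16,0,0,0]
After op 9 (push 19): stack=[19,7,19] mem=[16,0,0,0]
After op 10 (push 13): stack=[19,7,19,13] mem=[16,0,0,0]
After op 11 (STO M1): stack=[19,7,19] mem=[16,13,0,0]
After op 12 (swap): stack=[19,19,7] mem=[16,13,0,0]
After op 13 (-): stack=[19,12] mem=[16,13,0,0]
After op 14 (-): stack=[7] mem=[16,13,0,0]
After op 15 (pop): stack=[empty] mem=[16,13,0,0]
After op 16 (push 1): stack=[1] mem=[16,13,0,0]
After op 17 (push 20): stack=[1,20] mem=[16,13,0,0]
After op 18 (push 13): stack=[1,20,13] mem=[16,13,0,0]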